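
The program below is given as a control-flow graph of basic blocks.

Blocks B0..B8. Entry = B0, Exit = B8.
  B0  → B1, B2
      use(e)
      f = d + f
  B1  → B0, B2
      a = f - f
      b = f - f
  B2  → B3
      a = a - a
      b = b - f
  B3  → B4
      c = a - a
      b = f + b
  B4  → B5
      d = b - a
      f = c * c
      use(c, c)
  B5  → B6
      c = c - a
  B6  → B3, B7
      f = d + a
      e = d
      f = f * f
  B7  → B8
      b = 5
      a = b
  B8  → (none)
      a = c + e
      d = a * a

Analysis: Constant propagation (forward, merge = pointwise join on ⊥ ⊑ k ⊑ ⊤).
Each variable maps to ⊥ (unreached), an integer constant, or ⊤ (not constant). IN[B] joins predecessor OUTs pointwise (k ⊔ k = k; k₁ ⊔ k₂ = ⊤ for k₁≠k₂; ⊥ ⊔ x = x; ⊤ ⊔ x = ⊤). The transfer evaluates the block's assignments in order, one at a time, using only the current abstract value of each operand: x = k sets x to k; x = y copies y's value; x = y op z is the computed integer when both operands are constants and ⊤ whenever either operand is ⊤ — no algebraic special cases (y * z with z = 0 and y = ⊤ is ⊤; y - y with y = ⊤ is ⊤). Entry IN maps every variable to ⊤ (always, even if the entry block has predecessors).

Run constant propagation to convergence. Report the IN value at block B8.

Per-block solution:
  B0: | IN=(all ⊤) | OUT=(all ⊤)
  B1: | IN=(all ⊤) | OUT=(all ⊤)
  B2: | IN=(all ⊤) | OUT=(all ⊤)
  B3: | IN=(all ⊤) | OUT=(all ⊤)
  B4: | IN=(all ⊤) | OUT=(all ⊤)
  B5: | IN=(all ⊤) | OUT=(all ⊤)
  B6: | IN=(all ⊤) | OUT=(all ⊤)
  B7: | IN=(all ⊤) | OUT={a:5, b:5; rest ⊤}
  B8: | IN={a:5, b:5; rest ⊤} | OUT={b:5; rest ⊤}

Merge at B8: IN[B8] = OUT[B7] = {a: 5, b: 5, c: ⊤, d: ⊤, e: ⊤, f: ⊤}

Answer: {a: 5, b: 5, c: ⊤, d: ⊤, e: ⊤, f: ⊤}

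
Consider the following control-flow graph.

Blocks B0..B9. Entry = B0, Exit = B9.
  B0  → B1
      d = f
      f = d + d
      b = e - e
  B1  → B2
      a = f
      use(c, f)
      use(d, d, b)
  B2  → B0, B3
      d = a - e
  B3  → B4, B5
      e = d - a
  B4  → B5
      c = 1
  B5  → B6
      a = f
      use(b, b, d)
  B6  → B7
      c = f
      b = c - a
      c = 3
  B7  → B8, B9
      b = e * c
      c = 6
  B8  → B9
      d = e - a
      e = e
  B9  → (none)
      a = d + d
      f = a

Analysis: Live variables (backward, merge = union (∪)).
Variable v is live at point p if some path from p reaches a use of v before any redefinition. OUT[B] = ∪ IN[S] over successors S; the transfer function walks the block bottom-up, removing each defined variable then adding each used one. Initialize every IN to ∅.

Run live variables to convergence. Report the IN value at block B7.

Answer: {a, c, d, e}

Trace:
Converged values:
  B0:   IN={c, e, f}   OUT={b, c, d, e, f}
  B1:   IN={b, c, d, e, f}   OUT={a, b, c, e, f}
  B2:   IN={a, b, c, e, f}   OUT={a, b, c, d, e, f}
  B3:   IN={a, b, d, f}   OUT={b, d, e, f}
  B4:   IN={b, d, e, f}   OUT={b, d, e, f}
  B5:   IN={b, d, e, f}   OUT={a, d, e, f}
  B6:   IN={a, d, e, f}   OUT={a, c, d, e}
  B7:   IN={a, c, d, e}   OUT={a, d, e}
  B8:   IN={a, e}   OUT={d}
  B9:   IN={d}   OUT={}

Merge at B7: OUT[B7] = IN[B8] ⊔ IN[B9] = {a, d, e}
Applying B7's transfer function to that OUT value gives IN[B7] (row B7 above).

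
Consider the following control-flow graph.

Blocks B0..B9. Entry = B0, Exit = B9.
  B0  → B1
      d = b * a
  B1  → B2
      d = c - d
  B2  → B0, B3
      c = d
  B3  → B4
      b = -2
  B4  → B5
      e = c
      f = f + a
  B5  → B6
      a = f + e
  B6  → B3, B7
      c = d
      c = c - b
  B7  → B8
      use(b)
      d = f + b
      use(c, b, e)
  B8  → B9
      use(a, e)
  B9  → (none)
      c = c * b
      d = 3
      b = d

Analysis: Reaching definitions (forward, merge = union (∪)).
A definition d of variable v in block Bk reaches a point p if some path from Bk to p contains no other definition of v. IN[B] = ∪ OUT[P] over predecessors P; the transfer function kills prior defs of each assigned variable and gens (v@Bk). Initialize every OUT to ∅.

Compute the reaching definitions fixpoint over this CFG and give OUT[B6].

Answer: {a@B5, b@B3, c@B6, d@B1, e@B4, f@B4}

Derivation:
Per-block solution:
  B0:   IN={c@B2, d@B1}   OUT={c@B2, d@B0}
  B1:   IN={c@B2, d@B0}   OUT={c@B2, d@B1}
  B2:   IN={c@B2, d@B1}   OUT={c@B2, d@B1}
  B3:   IN={a@B5, b@B3, c@B2, c@B6, d@B1, e@B4, f@B4}   OUT={a@B5, b@B3, c@B2, c@B6, d@B1, e@B4, f@B4}
  B4:   IN={a@B5, b@B3, c@B2, c@B6, d@B1, e@B4, f@B4}   OUT={a@B5, b@B3, c@B2, c@B6, d@B1, e@B4, f@B4}
  B5:   IN={a@B5, b@B3, c@B2, c@B6, d@B1, e@B4, f@B4}   OUT={a@B5, b@B3, c@B2, c@B6, d@B1, e@B4, f@B4}
  B6:   IN={a@B5, b@B3, c@B2, c@B6, d@B1, e@B4, f@B4}   OUT={a@B5, b@B3, c@B6, d@B1, e@B4, f@B4}
  B7:   IN={a@B5, b@B3, c@B6, d@B1, e@B4, f@B4}   OUT={a@B5, b@B3, c@B6, d@B7, e@B4, f@B4}
  B8:   IN={a@B5, b@B3, c@B6, d@B7, e@B4, f@B4}   OUT={a@B5, b@B3, c@B6, d@B7, e@B4, f@B4}
  B9:   IN={a@B5, b@B3, c@B6, d@B7, e@B4, f@B4}   OUT={a@B5, b@B9, c@B9, d@B9, e@B4, f@B4}

Merge at B6: IN[B6] = OUT[B5] = {a@B5, b@B3, c@B2, c@B6, d@B1, e@B4, f@B4}
Applying B6's transfer function to that IN value gives OUT[B6] (row B6 above).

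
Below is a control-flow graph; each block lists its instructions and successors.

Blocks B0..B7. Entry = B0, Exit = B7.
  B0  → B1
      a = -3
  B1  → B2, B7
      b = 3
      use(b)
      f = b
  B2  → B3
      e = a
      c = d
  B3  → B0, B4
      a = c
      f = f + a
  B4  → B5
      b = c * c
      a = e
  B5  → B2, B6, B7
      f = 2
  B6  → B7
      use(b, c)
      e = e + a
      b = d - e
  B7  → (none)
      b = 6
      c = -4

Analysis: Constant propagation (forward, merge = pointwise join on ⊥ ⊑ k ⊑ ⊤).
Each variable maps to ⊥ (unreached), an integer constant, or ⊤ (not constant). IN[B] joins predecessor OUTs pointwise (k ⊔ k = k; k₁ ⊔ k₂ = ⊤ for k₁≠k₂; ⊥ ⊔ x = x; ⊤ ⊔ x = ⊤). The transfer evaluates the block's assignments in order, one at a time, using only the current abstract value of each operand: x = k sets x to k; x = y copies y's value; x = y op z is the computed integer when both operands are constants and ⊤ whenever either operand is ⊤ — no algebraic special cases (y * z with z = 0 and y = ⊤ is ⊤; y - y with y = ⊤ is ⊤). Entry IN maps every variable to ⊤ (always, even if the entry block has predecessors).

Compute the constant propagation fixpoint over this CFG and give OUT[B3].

Answer: {a: ⊤, b: ⊤, c: ⊤, d: ⊤, e: -3, f: ⊤}

Derivation:
Per-block solution:
  B0:   IN=(all ⊤)   OUT={a:-3; rest ⊤}
  B1:   IN={a:-3; rest ⊤}   OUT={a:-3, b:3, f:3; rest ⊤}
  B2:   IN={a:-3; rest ⊤}   OUT={a:-3, e:-3; rest ⊤}
  B3:   IN={a:-3, e:-3; rest ⊤}   OUT={e:-3; rest ⊤}
  B4:   IN={e:-3; rest ⊤}   OUT={a:-3, e:-3; rest ⊤}
  B5:   IN={a:-3, e:-3; rest ⊤}   OUT={a:-3, e:-3, f:2; rest ⊤}
  B6:   IN={a:-3, e:-3, f:2; rest ⊤}   OUT={a:-3, e:-6, f:2; rest ⊤}
  B7:   IN={a:-3; rest ⊤}   OUT={a:-3, b:6, c:-4; rest ⊤}

Merge at B3: IN[B3] = OUT[B2] = {a: -3, b: ⊤, c: ⊤, d: ⊤, e: -3, f: ⊤}
Applying B3's transfer function to that IN value gives OUT[B3] (row B3 above).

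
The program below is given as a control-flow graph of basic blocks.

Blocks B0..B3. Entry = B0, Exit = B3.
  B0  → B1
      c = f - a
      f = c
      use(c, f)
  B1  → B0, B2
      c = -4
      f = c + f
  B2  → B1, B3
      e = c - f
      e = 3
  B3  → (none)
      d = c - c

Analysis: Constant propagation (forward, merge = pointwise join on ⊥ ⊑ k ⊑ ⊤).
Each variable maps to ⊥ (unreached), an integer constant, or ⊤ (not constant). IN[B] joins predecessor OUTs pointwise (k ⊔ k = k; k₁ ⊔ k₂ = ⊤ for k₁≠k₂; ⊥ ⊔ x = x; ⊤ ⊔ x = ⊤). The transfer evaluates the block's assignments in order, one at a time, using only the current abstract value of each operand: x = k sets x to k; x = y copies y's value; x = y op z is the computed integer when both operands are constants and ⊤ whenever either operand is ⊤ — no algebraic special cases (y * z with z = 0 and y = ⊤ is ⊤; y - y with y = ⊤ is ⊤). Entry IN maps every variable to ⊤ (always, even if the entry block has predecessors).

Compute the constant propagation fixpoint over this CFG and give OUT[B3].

Per-block solution:
  B0:  IN=(all ⊤)  OUT=(all ⊤)
  B1:  IN=(all ⊤)  OUT={c:-4; rest ⊤}
  B2:  IN={c:-4; rest ⊤}  OUT={c:-4, e:3; rest ⊤}
  B3:  IN={c:-4, e:3; rest ⊤}  OUT={c:-4, d:0, e:3; rest ⊤}

Merge at B3: IN[B3] = OUT[B2] = {a: ⊤, b: ⊤, c: -4, d: ⊤, e: 3, f: ⊤}
Applying B3's transfer function to that IN value gives OUT[B3] (row B3 above).

Answer: {a: ⊤, b: ⊤, c: -4, d: 0, e: 3, f: ⊤}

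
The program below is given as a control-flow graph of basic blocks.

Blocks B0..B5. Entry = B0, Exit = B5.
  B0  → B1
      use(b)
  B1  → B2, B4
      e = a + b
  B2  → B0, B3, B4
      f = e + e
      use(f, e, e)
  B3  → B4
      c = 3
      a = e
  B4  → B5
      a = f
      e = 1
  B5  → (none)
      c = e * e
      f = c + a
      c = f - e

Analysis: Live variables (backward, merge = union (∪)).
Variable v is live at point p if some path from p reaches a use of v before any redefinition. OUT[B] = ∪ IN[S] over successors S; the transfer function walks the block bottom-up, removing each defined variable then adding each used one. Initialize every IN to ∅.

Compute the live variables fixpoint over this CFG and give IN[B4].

Answer: {f}

Trace:
Per-block solution:
  B0:  IN={a, b, f}  OUT={a, b, f}
  B1:  IN={a, b, f}  OUT={a, b, e, f}
  B2:  IN={a, b, e}  OUT={a, b, e, f}
  B3:  IN={e, f}  OUT={f}
  B4:  IN={f}  OUT={a, e}
  B5:  IN={a, e}  OUT={}

Merge at B4: OUT[B4] = IN[B5] = {a, e}
Applying B4's transfer function to that OUT value gives IN[B4] (row B4 above).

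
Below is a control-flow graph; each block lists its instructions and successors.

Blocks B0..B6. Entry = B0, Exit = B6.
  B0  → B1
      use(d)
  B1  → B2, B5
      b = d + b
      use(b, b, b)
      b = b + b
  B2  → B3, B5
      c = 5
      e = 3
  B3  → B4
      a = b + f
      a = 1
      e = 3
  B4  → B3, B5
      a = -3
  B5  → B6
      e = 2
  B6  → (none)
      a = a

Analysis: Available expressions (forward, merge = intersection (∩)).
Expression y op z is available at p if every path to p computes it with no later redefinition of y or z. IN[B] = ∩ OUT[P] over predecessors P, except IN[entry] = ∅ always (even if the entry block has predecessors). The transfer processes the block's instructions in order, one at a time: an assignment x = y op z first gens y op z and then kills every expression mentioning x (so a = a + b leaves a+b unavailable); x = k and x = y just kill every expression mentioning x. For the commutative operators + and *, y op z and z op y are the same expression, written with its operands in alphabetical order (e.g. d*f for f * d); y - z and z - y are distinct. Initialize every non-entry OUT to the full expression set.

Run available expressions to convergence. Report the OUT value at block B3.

Per-block solution:
  B0: | IN={} | OUT={}
  B1: | IN={} | OUT={}
  B2: | IN={} | OUT={}
  B3: | IN={} | OUT={b+f}
  B4: | IN={b+f} | OUT={b+f}
  B5: | IN={} | OUT={}
  B6: | IN={} | OUT={}

Merge at B3: IN[B3] = OUT[B2] ∩ OUT[B4] = {}
Applying B3's transfer function to that IN value gives OUT[B3] (row B3 above).

Answer: {b+f}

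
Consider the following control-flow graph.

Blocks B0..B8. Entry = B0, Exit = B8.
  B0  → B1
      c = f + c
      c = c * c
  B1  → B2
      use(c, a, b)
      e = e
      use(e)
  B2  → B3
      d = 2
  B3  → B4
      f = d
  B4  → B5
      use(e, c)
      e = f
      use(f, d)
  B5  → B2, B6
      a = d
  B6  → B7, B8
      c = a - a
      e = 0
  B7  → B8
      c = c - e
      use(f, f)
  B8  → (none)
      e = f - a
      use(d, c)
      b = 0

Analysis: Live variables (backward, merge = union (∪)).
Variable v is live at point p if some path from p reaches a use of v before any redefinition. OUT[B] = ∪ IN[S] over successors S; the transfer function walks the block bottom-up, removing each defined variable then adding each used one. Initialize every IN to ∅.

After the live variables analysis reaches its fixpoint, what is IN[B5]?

Converged values:
  B0:   IN={a, b, c, e, f}   OUT={a, b, c, e}
  B1:   IN={a, b, c, e}   OUT={c, e}
  B2:   IN={c, e}   OUT={c, d, e}
  B3:   IN={c, d, e}   OUT={c, d, e, f}
  B4:   IN={c, d, e, f}   OUT={c, d, e, f}
  B5:   IN={c, d, e, f}   OUT={a, c, d, e, f}
  B6:   IN={a, d, f}   OUT={a, c, d, e, f}
  B7:   IN={a, c, d, e, f}   OUT={a, c, d, f}
  B8:   IN={a, c, d, f}   OUT={}

Merge at B5: OUT[B5] = IN[B2] ⊔ IN[B6] = {a, c, d, e, f}
Applying B5's transfer function to that OUT value gives IN[B5] (row B5 above).

Answer: {c, d, e, f}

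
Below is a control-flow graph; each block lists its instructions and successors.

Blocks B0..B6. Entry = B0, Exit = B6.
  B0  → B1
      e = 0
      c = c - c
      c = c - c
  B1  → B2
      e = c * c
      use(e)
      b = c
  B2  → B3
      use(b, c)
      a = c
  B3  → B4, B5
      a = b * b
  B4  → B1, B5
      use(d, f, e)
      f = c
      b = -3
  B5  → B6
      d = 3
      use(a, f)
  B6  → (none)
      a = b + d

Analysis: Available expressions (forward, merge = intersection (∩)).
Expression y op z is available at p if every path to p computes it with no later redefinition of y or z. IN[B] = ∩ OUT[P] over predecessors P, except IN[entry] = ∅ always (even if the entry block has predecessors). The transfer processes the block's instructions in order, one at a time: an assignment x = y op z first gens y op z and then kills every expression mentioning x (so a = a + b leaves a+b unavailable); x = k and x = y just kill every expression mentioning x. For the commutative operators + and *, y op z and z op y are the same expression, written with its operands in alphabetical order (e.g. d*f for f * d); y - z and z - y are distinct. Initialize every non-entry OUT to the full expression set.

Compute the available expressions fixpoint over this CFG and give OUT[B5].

Fixpoint table:
  B0: | IN={} | OUT={}
  B1: | IN={} | OUT={c*c}
  B2: | IN={c*c} | OUT={c*c}
  B3: | IN={c*c} | OUT={b*b, c*c}
  B4: | IN={b*b, c*c} | OUT={c*c}
  B5: | IN={c*c} | OUT={c*c}
  B6: | IN={c*c} | OUT={b+d, c*c}

Merge at B5: IN[B5] = OUT[B3] ∩ OUT[B4] = {c*c}
Applying B5's transfer function to that IN value gives OUT[B5] (row B5 above).

Answer: {c*c}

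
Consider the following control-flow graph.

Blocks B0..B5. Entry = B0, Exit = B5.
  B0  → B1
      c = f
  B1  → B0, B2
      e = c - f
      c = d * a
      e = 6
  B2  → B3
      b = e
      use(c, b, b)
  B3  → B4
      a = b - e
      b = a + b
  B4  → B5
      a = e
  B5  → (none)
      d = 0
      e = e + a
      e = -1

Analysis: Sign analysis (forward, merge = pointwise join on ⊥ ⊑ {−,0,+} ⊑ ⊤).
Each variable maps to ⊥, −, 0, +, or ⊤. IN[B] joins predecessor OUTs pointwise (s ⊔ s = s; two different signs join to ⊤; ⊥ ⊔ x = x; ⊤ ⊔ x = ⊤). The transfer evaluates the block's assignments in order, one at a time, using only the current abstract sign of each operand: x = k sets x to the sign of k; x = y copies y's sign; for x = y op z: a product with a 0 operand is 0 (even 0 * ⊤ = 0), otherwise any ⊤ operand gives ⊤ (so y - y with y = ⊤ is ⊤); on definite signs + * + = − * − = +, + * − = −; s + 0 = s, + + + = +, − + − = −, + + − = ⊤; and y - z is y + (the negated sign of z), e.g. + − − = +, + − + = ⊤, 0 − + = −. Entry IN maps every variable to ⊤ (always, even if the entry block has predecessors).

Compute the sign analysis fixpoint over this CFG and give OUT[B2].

Converged values:
  B0:  IN=(all ⊤)  OUT=(all ⊤)
  B1:  IN=(all ⊤)  OUT={e:+; rest ⊤}
  B2:  IN={e:+; rest ⊤}  OUT={b:+, e:+; rest ⊤}
  B3:  IN={b:+, e:+; rest ⊤}  OUT={e:+; rest ⊤}
  B4:  IN={e:+; rest ⊤}  OUT={a:+, e:+; rest ⊤}
  B5:  IN={a:+, e:+; rest ⊤}  OUT={a:+, d:0, e:-; rest ⊤}

Merge at B2: IN[B2] = OUT[B1] = {a: ⊤, b: ⊤, c: ⊤, d: ⊤, e: +, f: ⊤}
Applying B2's transfer function to that IN value gives OUT[B2] (row B2 above).

Answer: {a: ⊤, b: +, c: ⊤, d: ⊤, e: +, f: ⊤}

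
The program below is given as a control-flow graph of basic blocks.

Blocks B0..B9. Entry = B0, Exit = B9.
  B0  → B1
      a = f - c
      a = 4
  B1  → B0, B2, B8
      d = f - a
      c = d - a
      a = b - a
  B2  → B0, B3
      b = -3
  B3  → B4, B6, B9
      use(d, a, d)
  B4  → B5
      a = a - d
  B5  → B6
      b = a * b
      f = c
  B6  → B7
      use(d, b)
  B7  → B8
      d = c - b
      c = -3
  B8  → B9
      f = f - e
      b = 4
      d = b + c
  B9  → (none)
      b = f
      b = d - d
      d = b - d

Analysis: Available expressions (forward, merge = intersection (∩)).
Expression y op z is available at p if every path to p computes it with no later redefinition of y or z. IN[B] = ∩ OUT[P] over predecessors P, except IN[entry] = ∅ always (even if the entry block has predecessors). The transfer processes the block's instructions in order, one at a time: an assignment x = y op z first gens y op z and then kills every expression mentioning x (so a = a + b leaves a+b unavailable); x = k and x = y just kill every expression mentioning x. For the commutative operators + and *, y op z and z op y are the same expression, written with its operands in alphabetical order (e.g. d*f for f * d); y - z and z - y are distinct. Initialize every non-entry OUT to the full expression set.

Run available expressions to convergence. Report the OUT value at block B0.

Converged values:
  B0:  IN={}  OUT={f-c}
  B1:  IN={f-c}  OUT={}
  B2:  IN={}  OUT={}
  B3:  IN={}  OUT={}
  B4:  IN={}  OUT={}
  B5:  IN={}  OUT={}
  B6:  IN={}  OUT={}
  B7:  IN={}  OUT={}
  B8:  IN={}  OUT={b+c}
  B9:  IN={}  OUT={}

Merge at B0 (entry node, so the boundary value {} is joined with the incoming edge(s)): IN[B0] = {} ∩ OUT[B1] ∩ OUT[B2] = {}
Applying B0's transfer function to that IN value gives OUT[B0] (row B0 above).

Answer: {f-c}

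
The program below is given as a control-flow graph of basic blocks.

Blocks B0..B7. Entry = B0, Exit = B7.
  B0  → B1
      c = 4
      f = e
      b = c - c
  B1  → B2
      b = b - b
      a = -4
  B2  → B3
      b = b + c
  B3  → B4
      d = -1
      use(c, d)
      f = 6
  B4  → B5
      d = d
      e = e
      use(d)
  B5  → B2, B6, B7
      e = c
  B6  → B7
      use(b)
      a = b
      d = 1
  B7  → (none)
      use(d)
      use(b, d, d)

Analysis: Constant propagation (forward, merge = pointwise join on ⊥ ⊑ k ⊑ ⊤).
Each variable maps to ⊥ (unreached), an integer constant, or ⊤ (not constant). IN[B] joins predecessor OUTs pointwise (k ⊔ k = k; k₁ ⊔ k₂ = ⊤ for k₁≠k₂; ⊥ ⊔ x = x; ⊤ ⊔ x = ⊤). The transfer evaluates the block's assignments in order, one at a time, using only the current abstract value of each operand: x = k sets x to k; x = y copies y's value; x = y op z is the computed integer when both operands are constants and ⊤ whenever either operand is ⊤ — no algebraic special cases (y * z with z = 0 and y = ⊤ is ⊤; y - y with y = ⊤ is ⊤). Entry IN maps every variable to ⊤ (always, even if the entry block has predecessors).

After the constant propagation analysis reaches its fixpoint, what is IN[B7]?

Converged values:
  B0: | IN=(all ⊤) | OUT={b:0, c:4; rest ⊤}
  B1: | IN={b:0, c:4; rest ⊤} | OUT={a:-4, b:0, c:4; rest ⊤}
  B2: | IN={a:-4, c:4; rest ⊤} | OUT={a:-4, c:4; rest ⊤}
  B3: | IN={a:-4, c:4; rest ⊤} | OUT={a:-4, c:4, d:-1, f:6; rest ⊤}
  B4: | IN={a:-4, c:4, d:-1, f:6; rest ⊤} | OUT={a:-4, c:4, d:-1, f:6; rest ⊤}
  B5: | IN={a:-4, c:4, d:-1, f:6; rest ⊤} | OUT={a:-4, c:4, d:-1, e:4, f:6; rest ⊤}
  B6: | IN={a:-4, c:4, d:-1, e:4, f:6; rest ⊤} | OUT={c:4, d:1, e:4, f:6; rest ⊤}
  B7: | IN={c:4, e:4, f:6; rest ⊤} | OUT={c:4, e:4, f:6; rest ⊤}

Merge at B7: IN[B7] = OUT[B5] ⊔ OUT[B6] = {a: ⊤, b: ⊤, c: 4, d: ⊤, e: 4, f: 6}

Answer: {a: ⊤, b: ⊤, c: 4, d: ⊤, e: 4, f: 6}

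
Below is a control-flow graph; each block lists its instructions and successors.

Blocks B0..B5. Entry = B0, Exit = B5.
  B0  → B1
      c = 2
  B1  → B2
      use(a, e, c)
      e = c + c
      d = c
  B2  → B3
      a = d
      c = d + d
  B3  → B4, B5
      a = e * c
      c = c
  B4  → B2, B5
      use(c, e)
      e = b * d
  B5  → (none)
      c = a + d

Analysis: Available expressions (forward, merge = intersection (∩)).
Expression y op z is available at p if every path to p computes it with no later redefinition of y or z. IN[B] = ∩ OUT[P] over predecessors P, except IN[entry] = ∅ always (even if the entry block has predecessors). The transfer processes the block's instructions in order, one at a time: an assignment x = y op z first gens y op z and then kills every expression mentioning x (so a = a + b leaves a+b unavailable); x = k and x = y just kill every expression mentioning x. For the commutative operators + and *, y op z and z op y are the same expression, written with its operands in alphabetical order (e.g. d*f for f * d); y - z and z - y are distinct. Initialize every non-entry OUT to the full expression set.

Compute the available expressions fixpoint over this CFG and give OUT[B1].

Answer: {c+c}

Trace:
Per-block solution:
  B0:   IN={}   OUT={}
  B1:   IN={}   OUT={c+c}
  B2:   IN={}   OUT={d+d}
  B3:   IN={d+d}   OUT={d+d}
  B4:   IN={d+d}   OUT={b*d, d+d}
  B5:   IN={d+d}   OUT={a+d, d+d}

Merge at B1: IN[B1] = OUT[B0] = {}
Applying B1's transfer function to that IN value gives OUT[B1] (row B1 above).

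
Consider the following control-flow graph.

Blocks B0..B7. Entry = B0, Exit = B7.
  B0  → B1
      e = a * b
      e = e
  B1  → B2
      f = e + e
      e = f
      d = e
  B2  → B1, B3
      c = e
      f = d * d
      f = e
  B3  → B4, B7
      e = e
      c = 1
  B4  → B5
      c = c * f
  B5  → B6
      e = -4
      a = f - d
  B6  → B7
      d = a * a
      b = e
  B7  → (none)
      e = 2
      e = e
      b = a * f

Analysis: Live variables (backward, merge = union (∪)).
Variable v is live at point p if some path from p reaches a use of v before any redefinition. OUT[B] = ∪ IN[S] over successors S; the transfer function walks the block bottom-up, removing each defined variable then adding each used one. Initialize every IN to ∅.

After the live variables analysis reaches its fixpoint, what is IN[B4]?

Answer: {c, d, f}

Trace:
Per-block solution:
  B0: | IN={a, b} | OUT={a, e}
  B1: | IN={a, e} | OUT={a, d, e}
  B2: | IN={a, d, e} | OUT={a, d, e, f}
  B3: | IN={a, d, e, f} | OUT={a, c, d, f}
  B4: | IN={c, d, f} | OUT={d, f}
  B5: | IN={d, f} | OUT={a, e, f}
  B6: | IN={a, e, f} | OUT={a, f}
  B7: | IN={a, f} | OUT={}

Merge at B4: OUT[B4] = IN[B5] = {d, f}
Applying B4's transfer function to that OUT value gives IN[B4] (row B4 above).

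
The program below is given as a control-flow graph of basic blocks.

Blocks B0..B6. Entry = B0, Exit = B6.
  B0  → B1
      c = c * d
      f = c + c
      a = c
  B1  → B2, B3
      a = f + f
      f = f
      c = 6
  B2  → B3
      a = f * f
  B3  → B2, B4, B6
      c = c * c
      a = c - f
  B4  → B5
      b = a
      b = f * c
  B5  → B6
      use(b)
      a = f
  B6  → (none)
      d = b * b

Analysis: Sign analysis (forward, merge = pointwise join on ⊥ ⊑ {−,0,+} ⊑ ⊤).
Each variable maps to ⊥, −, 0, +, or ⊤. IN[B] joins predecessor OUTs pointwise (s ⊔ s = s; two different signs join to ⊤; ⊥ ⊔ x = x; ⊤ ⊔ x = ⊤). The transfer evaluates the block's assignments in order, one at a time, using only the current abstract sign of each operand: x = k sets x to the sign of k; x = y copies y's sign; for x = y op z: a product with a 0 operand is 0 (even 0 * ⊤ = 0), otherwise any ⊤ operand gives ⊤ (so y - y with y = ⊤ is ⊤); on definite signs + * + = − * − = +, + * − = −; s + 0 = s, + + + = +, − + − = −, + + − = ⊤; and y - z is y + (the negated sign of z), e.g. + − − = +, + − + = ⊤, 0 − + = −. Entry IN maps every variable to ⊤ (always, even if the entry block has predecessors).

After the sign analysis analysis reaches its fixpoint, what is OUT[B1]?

Converged values:
  B0: | IN=(all ⊤) | OUT=(all ⊤)
  B1: | IN=(all ⊤) | OUT={c:+; rest ⊤}
  B2: | IN={c:+; rest ⊤} | OUT={c:+; rest ⊤}
  B3: | IN={c:+; rest ⊤} | OUT={c:+; rest ⊤}
  B4: | IN={c:+; rest ⊤} | OUT={c:+; rest ⊤}
  B5: | IN={c:+; rest ⊤} | OUT={c:+; rest ⊤}
  B6: | IN={c:+; rest ⊤} | OUT={c:+; rest ⊤}

Merge at B1: IN[B1] = OUT[B0] = {a: ⊤, b: ⊤, c: ⊤, d: ⊤, e: ⊤, f: ⊤}
Applying B1's transfer function to that IN value gives OUT[B1] (row B1 above).

Answer: {a: ⊤, b: ⊤, c: +, d: ⊤, e: ⊤, f: ⊤}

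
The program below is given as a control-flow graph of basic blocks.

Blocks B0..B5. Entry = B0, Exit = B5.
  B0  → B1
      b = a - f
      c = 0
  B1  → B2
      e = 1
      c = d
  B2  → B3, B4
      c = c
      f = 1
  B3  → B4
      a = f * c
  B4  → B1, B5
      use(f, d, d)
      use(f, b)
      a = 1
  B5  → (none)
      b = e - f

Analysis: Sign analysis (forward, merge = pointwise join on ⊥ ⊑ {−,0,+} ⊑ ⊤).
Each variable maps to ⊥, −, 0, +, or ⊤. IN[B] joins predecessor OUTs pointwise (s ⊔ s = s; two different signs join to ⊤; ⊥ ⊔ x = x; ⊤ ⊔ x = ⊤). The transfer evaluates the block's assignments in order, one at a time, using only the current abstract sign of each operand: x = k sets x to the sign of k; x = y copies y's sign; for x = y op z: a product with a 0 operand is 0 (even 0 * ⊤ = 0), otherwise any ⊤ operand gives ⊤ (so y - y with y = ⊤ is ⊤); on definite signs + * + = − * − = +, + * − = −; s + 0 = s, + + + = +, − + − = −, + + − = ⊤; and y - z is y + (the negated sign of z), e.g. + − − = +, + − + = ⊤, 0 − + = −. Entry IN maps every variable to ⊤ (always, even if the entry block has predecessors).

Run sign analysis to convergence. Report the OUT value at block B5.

Per-block solution:
  B0:  IN=(all ⊤)  OUT={c:0; rest ⊤}
  B1:  IN=(all ⊤)  OUT={e:+; rest ⊤}
  B2:  IN={e:+; rest ⊤}  OUT={e:+, f:+; rest ⊤}
  B3:  IN={e:+, f:+; rest ⊤}  OUT={e:+, f:+; rest ⊤}
  B4:  IN={e:+, f:+; rest ⊤}  OUT={a:+, e:+, f:+; rest ⊤}
  B5:  IN={a:+, e:+, f:+; rest ⊤}  OUT={a:+, e:+, f:+; rest ⊤}

Merge at B5: IN[B5] = OUT[B4] = {a: +, b: ⊤, c: ⊤, d: ⊤, e: +, f: +}
Applying B5's transfer function to that IN value gives OUT[B5] (row B5 above).

Answer: {a: +, b: ⊤, c: ⊤, d: ⊤, e: +, f: +}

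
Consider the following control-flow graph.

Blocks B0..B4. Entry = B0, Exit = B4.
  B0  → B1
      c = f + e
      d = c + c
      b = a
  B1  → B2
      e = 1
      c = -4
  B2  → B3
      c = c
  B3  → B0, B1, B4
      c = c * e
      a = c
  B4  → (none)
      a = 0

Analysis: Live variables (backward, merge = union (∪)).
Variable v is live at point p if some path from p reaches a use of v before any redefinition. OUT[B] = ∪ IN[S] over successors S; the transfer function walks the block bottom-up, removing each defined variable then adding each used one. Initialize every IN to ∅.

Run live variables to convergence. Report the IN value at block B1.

Answer: {f}

Trace:
Fixpoint table:
  B0:   IN={a, e, f}   OUT={f}
  B1:   IN={f}   OUT={c, e, f}
  B2:   IN={c, e, f}   OUT={c, e, f}
  B3:   IN={c, e, f}   OUT={a, e, f}
  B4:   IN={}   OUT={}

Merge at B1: OUT[B1] = IN[B2] = {c, e, f}
Applying B1's transfer function to that OUT value gives IN[B1] (row B1 above).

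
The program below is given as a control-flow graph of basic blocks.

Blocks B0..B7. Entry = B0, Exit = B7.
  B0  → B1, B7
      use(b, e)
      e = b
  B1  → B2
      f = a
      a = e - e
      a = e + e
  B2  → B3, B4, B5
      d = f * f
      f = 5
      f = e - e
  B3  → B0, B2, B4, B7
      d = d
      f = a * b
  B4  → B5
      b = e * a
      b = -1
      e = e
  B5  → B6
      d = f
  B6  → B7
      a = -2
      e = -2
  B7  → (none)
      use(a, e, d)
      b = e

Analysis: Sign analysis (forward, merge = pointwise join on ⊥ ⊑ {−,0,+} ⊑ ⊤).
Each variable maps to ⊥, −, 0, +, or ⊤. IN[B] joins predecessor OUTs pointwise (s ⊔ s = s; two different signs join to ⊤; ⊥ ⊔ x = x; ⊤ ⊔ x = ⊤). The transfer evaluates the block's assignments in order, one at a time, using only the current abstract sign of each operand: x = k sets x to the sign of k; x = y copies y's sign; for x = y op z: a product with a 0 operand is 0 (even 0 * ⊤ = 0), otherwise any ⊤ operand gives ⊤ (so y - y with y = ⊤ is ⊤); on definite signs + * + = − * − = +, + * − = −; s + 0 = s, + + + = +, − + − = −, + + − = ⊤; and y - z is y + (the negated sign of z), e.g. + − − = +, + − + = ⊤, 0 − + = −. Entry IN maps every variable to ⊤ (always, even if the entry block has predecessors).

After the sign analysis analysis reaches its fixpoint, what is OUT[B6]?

Answer: {a: -, b: ⊤, c: ⊤, d: ⊤, e: -, f: ⊤}

Trace:
Converged values:
  B0:   IN=(all ⊤)   OUT=(all ⊤)
  B1:   IN=(all ⊤)   OUT=(all ⊤)
  B2:   IN=(all ⊤)   OUT=(all ⊤)
  B3:   IN=(all ⊤)   OUT=(all ⊤)
  B4:   IN=(all ⊤)   OUT={b:-; rest ⊤}
  B5:   IN=(all ⊤)   OUT=(all ⊤)
  B6:   IN=(all ⊤)   OUT={a:-, e:-; rest ⊤}
  B7:   IN=(all ⊤)   OUT=(all ⊤)

Merge at B6: IN[B6] = OUT[B5] = {a: ⊤, b: ⊤, c: ⊤, d: ⊤, e: ⊤, f: ⊤}
Applying B6's transfer function to that IN value gives OUT[B6] (row B6 above).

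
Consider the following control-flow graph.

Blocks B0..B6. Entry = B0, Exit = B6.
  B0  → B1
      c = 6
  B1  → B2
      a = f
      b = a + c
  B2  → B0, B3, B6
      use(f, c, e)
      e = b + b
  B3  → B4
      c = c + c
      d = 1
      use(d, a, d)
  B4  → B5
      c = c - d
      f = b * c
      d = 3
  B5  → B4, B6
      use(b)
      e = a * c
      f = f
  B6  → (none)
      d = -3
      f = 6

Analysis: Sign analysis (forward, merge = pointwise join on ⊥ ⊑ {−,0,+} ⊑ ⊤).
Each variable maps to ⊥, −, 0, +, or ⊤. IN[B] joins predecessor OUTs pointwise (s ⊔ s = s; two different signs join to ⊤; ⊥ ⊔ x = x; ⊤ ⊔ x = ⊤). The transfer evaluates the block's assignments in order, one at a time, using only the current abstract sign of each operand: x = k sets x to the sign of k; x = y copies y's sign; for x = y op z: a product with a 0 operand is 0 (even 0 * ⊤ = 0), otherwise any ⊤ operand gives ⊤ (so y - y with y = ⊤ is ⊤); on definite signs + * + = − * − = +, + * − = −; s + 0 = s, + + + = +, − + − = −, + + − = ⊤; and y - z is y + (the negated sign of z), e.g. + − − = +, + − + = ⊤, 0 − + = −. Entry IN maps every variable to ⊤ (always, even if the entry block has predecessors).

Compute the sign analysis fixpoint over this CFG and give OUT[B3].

Converged values:
  B0:   IN=(all ⊤)   OUT={c:+; rest ⊤}
  B1:   IN={c:+; rest ⊤}   OUT={c:+; rest ⊤}
  B2:   IN={c:+; rest ⊤}   OUT={c:+; rest ⊤}
  B3:   IN={c:+; rest ⊤}   OUT={c:+, d:+; rest ⊤}
  B4:   IN={d:+; rest ⊤}   OUT={d:+; rest ⊤}
  B5:   IN={d:+; rest ⊤}   OUT={d:+; rest ⊤}
  B6:   IN=(all ⊤)   OUT={d:-, f:+; rest ⊤}

Merge at B3: IN[B3] = OUT[B2] = {a: ⊤, b: ⊤, c: +, d: ⊤, e: ⊤, f: ⊤}
Applying B3's transfer function to that IN value gives OUT[B3] (row B3 above).

Answer: {a: ⊤, b: ⊤, c: +, d: +, e: ⊤, f: ⊤}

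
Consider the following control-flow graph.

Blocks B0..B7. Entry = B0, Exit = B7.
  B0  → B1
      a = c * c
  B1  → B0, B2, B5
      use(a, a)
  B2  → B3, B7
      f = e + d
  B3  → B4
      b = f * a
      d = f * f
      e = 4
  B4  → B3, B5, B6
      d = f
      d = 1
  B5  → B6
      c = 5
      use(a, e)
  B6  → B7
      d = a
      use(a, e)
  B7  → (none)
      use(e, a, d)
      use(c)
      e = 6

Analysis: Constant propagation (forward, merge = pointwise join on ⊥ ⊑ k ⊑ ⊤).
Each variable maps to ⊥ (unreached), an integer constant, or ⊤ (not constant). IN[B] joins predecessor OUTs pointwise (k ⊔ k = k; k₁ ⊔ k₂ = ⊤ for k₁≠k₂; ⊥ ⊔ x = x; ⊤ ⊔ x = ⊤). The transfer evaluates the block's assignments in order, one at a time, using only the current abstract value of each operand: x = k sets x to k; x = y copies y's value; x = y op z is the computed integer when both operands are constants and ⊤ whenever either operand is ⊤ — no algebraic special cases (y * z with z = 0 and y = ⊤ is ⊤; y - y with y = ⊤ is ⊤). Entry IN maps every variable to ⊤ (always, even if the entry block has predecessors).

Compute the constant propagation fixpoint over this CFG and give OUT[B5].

Converged values:
  B0:  IN=(all ⊤)  OUT=(all ⊤)
  B1:  IN=(all ⊤)  OUT=(all ⊤)
  B2:  IN=(all ⊤)  OUT=(all ⊤)
  B3:  IN=(all ⊤)  OUT={e:4; rest ⊤}
  B4:  IN={e:4; rest ⊤}  OUT={d:1, e:4; rest ⊤}
  B5:  IN=(all ⊤)  OUT={c:5; rest ⊤}
  B6:  IN=(all ⊤)  OUT=(all ⊤)
  B7:  IN=(all ⊤)  OUT={e:6; rest ⊤}

Merge at B5: IN[B5] = OUT[B1] ⊔ OUT[B4] = {a: ⊤, b: ⊤, c: ⊤, d: ⊤, e: ⊤, f: ⊤}
Applying B5's transfer function to that IN value gives OUT[B5] (row B5 above).

Answer: {a: ⊤, b: ⊤, c: 5, d: ⊤, e: ⊤, f: ⊤}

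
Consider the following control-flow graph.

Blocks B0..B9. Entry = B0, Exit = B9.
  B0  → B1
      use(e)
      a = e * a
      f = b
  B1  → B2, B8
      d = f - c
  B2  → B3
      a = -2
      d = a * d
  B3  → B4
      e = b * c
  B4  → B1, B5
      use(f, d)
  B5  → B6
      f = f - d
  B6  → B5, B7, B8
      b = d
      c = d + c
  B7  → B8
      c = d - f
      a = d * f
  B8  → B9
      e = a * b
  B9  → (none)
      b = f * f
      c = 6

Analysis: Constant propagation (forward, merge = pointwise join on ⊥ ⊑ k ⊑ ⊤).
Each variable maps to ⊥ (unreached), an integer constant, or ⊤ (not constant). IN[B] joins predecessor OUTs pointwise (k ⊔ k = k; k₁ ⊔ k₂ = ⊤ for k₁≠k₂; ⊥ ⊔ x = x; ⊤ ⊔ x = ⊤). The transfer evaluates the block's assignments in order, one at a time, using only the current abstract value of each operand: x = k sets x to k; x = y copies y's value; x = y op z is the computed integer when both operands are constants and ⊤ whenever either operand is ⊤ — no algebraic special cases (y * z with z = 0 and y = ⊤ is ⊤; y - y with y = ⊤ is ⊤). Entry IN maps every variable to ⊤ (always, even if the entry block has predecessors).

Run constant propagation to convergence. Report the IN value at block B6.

Per-block solution:
  B0: | IN=(all ⊤) | OUT=(all ⊤)
  B1: | IN=(all ⊤) | OUT=(all ⊤)
  B2: | IN=(all ⊤) | OUT={a:-2; rest ⊤}
  B3: | IN={a:-2; rest ⊤} | OUT={a:-2; rest ⊤}
  B4: | IN={a:-2; rest ⊤} | OUT={a:-2; rest ⊤}
  B5: | IN={a:-2; rest ⊤} | OUT={a:-2; rest ⊤}
  B6: | IN={a:-2; rest ⊤} | OUT={a:-2; rest ⊤}
  B7: | IN={a:-2; rest ⊤} | OUT=(all ⊤)
  B8: | IN=(all ⊤) | OUT=(all ⊤)
  B9: | IN=(all ⊤) | OUT={c:6; rest ⊤}

Merge at B6: IN[B6] = OUT[B5] = {a: -2, b: ⊤, c: ⊤, d: ⊤, e: ⊤, f: ⊤}

Answer: {a: -2, b: ⊤, c: ⊤, d: ⊤, e: ⊤, f: ⊤}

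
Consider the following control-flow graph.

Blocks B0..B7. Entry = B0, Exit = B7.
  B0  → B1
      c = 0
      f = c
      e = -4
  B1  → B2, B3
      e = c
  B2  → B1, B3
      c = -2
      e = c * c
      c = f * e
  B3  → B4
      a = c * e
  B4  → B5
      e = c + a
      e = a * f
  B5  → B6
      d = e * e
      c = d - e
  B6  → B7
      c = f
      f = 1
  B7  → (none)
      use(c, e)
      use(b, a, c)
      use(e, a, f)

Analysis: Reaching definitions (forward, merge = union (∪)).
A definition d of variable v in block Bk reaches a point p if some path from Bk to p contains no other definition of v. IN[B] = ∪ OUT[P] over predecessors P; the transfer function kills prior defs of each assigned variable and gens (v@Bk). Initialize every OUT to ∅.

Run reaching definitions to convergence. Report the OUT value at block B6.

Answer: {a@B3, c@B6, d@B5, e@B4, f@B6}

Trace:
Converged values:
  B0: | IN={} | OUT={c@B0, e@B0, f@B0}
  B1: | IN={c@B0, c@B2, e@B0, e@B2, f@B0} | OUT={c@B0, c@B2, e@B1, f@B0}
  B2: | IN={c@B0, c@B2, e@B1, f@B0} | OUT={c@B2, e@B2, f@B0}
  B3: | IN={c@B0, c@B2, e@B1, e@B2, f@B0} | OUT={a@B3, c@B0, c@B2, e@B1, e@B2, f@B0}
  B4: | IN={a@B3, c@B0, c@B2, e@B1, e@B2, f@B0} | OUT={a@B3, c@B0, c@B2, e@B4, f@B0}
  B5: | IN={a@B3, c@B0, c@B2, e@B4, f@B0} | OUT={a@B3, c@B5, d@B5, e@B4, f@B0}
  B6: | IN={a@B3, c@B5, d@B5, e@B4, f@B0} | OUT={a@B3, c@B6, d@B5, e@B4, f@B6}
  B7: | IN={a@B3, c@B6, d@B5, e@B4, f@B6} | OUT={a@B3, c@B6, d@B5, e@B4, f@B6}

Merge at B6: IN[B6] = OUT[B5] = {a@B3, c@B5, d@B5, e@B4, f@B0}
Applying B6's transfer function to that IN value gives OUT[B6] (row B6 above).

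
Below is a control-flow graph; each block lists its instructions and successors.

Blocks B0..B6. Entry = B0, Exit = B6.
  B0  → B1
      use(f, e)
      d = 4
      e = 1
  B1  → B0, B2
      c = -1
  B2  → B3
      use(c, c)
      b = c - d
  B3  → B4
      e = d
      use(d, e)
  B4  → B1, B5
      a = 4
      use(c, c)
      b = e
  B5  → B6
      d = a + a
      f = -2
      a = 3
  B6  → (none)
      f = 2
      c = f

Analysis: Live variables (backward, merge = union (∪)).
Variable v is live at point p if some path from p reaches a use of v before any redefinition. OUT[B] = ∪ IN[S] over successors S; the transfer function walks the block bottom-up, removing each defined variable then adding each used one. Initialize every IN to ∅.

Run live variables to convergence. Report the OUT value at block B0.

Answer: {d, e, f}

Trace:
Fixpoint table:
  B0:   IN={e, f}   OUT={d, e, f}
  B1:   IN={d, e, f}   OUT={c, d, e, f}
  B2:   IN={c, d, f}   OUT={c, d, f}
  B3:   IN={c, d, f}   OUT={c, d, e, f}
  B4:   IN={c, d, e, f}   OUT={a, d, e, f}
  B5:   IN={a}   OUT={}
  B6:   IN={}   OUT={}

Merge at B0: OUT[B0] = IN[B1] = {d, e, f}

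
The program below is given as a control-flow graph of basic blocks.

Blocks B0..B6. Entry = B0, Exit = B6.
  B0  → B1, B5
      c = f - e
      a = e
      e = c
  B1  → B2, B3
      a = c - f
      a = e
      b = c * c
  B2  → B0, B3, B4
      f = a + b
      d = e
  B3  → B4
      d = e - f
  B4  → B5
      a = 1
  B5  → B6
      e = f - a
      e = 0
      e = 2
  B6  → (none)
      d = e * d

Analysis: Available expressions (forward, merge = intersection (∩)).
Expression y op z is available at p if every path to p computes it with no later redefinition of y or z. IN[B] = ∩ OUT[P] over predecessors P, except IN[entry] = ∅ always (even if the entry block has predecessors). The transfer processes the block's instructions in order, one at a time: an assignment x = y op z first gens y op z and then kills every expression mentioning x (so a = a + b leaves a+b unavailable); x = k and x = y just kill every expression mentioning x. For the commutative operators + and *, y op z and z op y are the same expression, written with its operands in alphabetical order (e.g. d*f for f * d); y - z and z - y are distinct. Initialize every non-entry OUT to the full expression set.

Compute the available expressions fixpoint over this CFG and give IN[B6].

Answer: {f-a}

Trace:
Per-block solution:
  B0: | IN={} | OUT={}
  B1: | IN={} | OUT={c*c, c-f}
  B2: | IN={c*c, c-f} | OUT={a+b, c*c}
  B3: | IN={c*c} | OUT={c*c, e-f}
  B4: | IN={c*c} | OUT={c*c}
  B5: | IN={} | OUT={f-a}
  B6: | IN={f-a} | OUT={f-a}

Merge at B6: IN[B6] = OUT[B5] = {f-a}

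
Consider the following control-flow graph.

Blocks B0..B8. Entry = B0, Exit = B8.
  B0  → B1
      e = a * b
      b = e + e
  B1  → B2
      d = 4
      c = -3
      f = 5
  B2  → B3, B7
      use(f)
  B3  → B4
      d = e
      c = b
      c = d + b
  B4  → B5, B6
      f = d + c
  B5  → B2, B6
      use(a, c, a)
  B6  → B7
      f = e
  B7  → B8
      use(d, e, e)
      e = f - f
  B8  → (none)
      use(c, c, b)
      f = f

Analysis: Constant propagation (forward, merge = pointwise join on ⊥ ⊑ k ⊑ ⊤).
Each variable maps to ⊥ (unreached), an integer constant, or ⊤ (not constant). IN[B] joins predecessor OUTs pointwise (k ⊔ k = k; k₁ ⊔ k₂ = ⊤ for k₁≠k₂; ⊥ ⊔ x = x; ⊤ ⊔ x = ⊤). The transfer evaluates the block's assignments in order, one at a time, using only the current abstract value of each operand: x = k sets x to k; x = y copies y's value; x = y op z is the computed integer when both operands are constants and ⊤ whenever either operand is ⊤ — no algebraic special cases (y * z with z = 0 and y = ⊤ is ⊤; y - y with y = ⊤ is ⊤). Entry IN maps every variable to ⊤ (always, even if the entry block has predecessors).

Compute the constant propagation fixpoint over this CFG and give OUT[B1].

Answer: {a: ⊤, b: ⊤, c: -3, d: 4, e: ⊤, f: 5}

Working:
Per-block solution:
  B0:   IN=(all ⊤)   OUT=(all ⊤)
  B1:   IN=(all ⊤)   OUT={c:-3, d:4, f:5; rest ⊤}
  B2:   IN=(all ⊤)   OUT=(all ⊤)
  B3:   IN=(all ⊤)   OUT=(all ⊤)
  B4:   IN=(all ⊤)   OUT=(all ⊤)
  B5:   IN=(all ⊤)   OUT=(all ⊤)
  B6:   IN=(all ⊤)   OUT=(all ⊤)
  B7:   IN=(all ⊤)   OUT=(all ⊤)
  B8:   IN=(all ⊤)   OUT=(all ⊤)

Merge at B1: IN[B1] = OUT[B0] = {a: ⊤, b: ⊤, c: ⊤, d: ⊤, e: ⊤, f: ⊤}
Applying B1's transfer function to that IN value gives OUT[B1] (row B1 above).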